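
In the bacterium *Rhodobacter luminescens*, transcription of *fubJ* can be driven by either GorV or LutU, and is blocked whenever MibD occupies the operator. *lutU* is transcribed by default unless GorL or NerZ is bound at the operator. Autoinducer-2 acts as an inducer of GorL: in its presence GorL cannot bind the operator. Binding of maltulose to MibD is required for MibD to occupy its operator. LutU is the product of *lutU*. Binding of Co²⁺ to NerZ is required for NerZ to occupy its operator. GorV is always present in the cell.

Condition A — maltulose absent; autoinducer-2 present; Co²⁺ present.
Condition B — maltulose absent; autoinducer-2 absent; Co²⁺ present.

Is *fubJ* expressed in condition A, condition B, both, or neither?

Condition A:
GorV is produced constitutively and is active.
Maltulose is absent, so MibD is inactive.
Autoinducer-2 is present, so GorL is inactive.
Co²⁺ is present, so NerZ is active.
With repressor NerZ bound, *lutU* is not transcribed.
So LutU is not produced.
Activator GorV is present, so *fubJ* is transcribed.
→ *fubJ* is ON in A.
Condition B:
GorV is produced constitutively and is active.
Maltulose is absent, so MibD is inactive.
Autoinducer-2 is absent, so GorL is active.
Co²⁺ is present, so NerZ is active.
With repressor GorL bound, *lutU* is not transcribed.
So LutU is not produced.
Activator GorV is present, so *fubJ* is transcribed.
→ *fubJ* is ON in B.

both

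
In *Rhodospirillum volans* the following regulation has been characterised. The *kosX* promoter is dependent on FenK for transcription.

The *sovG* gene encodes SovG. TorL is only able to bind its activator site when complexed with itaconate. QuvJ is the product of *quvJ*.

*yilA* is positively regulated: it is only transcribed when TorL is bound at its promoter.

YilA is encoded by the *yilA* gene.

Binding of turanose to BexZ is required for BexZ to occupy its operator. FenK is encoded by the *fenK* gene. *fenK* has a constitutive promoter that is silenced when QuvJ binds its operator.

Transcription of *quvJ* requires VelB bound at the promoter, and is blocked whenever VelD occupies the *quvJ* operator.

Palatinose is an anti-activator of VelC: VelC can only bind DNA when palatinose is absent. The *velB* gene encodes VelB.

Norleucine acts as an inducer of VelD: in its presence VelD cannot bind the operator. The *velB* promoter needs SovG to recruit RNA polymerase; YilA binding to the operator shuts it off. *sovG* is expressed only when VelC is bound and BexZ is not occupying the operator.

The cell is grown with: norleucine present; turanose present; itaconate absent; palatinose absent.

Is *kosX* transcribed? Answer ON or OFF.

ON

Palatinose is absent, so VelC is active.
Turanose is present, so BexZ is active.
With repressor BexZ bound, *sovG* is not transcribed.
So SovG is not produced.
Itaconate is absent, so TorL is inactive.
Required activator TorL is absent, so *yilA* is not transcribed.
So YilA is not produced.
Required activator SovG is absent, so *velB* is not transcribed.
So VelB is not produced.
Norleucine is present, so VelD is inactive.
Required activator VelB is absent, so *quvJ* is not transcribed.
So QuvJ is not produced.
With no repressor bound, *fenK* is transcribed.
So FenK is produced and active.
No repressor is bound and FenK is active, so *kosX* is transcribed.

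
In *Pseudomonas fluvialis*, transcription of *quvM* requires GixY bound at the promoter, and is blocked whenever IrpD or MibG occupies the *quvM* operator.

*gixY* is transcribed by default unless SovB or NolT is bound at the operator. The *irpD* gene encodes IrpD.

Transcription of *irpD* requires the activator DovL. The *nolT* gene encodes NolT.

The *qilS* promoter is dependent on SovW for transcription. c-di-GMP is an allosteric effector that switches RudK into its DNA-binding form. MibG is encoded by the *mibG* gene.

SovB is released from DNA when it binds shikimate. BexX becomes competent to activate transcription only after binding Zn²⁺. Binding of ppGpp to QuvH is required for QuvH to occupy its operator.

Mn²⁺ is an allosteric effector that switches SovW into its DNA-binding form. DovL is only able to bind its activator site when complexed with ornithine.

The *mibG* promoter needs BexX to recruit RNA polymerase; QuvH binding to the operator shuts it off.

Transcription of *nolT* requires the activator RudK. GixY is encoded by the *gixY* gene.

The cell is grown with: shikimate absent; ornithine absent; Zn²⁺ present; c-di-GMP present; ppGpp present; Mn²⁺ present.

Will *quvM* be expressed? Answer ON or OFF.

Ornithine is absent, so DovL is inactive.
Required activator DovL is absent, so *irpD* is not transcribed.
So IrpD is not produced.
Shikimate is absent, so SovB is active.
c-di-GMP is present, so RudK is active.
No repressor is bound and RudK is active, so *nolT* is transcribed.
So NolT is produced and active.
With repressor SovB bound, *gixY* is not transcribed.
So GixY is not produced.
Zn²⁺ is present, so BexX is active.
ppGpp is present, so QuvH is active.
With repressor QuvH bound, *mibG* is not transcribed.
So MibG is not produced.
Required activator GixY is absent, so *quvM* is not transcribed.

OFF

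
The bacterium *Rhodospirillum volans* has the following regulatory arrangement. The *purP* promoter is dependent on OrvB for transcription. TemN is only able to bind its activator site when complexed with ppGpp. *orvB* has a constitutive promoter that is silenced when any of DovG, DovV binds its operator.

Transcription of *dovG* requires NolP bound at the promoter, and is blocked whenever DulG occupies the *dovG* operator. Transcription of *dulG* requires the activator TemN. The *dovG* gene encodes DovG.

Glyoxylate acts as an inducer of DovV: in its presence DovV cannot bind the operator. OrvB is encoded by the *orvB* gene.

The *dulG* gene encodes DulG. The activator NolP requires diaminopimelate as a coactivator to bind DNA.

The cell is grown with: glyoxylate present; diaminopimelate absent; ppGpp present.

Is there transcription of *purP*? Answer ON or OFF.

ppGpp is present, so TemN is active.
No repressor is bound and TemN is active, so *dulG* is transcribed.
So DulG is produced and active.
Diaminopimelate is absent, so NolP is inactive.
With repressor DulG bound, *dovG* is not transcribed.
So DovG is not produced.
Glyoxylate is present, so DovV is inactive.
With no repressor bound, *orvB* is transcribed.
So OrvB is produced and active.
No repressor is bound and OrvB is active, so *purP* is transcribed.

ON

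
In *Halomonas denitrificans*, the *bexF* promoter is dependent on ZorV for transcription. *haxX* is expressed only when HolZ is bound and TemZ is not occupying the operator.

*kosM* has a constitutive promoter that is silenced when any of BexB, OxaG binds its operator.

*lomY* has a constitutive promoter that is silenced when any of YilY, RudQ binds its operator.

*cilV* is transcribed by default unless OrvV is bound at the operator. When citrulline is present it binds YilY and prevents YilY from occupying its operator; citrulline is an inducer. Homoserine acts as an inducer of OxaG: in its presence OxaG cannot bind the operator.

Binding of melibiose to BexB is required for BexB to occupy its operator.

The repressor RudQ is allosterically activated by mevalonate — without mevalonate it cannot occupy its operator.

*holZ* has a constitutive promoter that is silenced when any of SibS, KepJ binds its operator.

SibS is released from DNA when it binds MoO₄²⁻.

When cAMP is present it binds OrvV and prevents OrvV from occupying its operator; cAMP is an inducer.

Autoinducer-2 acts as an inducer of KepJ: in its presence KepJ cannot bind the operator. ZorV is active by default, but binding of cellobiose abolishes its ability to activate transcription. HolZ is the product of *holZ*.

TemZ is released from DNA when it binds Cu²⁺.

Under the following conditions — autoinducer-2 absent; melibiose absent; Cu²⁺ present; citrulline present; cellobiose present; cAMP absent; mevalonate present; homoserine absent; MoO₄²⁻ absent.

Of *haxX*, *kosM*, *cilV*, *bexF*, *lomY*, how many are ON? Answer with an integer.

MoO₄²⁻ is absent, so SibS is active.
Autoinducer-2 is absent, so KepJ is active.
With repressor SibS bound, *holZ* is not transcribed.
So HolZ is not produced.
Cu²⁺ is present, so TemZ is inactive.
Required activator HolZ is absent, so *haxX* is not transcribed.
→ *haxX* is OFF.
Melibiose is absent, so BexB is inactive.
Homoserine is absent, so OxaG is active.
With repressor OxaG bound, *kosM* is not transcribed.
→ *kosM* is OFF.
cAMP is absent, so OrvV is active.
With repressor OrvV bound, *cilV* is not transcribed.
→ *cilV* is OFF.
Cellobiose is present, so ZorV is inactive.
Required activator ZorV is absent, so *bexF* is not transcribed.
→ *bexF* is OFF.
Citrulline is present, so YilY is inactive.
Mevalonate is present, so RudQ is active.
With repressor RudQ bound, *lomY* is not transcribed.
→ *lomY* is OFF.
0 of the 5 genes are transcribed.

0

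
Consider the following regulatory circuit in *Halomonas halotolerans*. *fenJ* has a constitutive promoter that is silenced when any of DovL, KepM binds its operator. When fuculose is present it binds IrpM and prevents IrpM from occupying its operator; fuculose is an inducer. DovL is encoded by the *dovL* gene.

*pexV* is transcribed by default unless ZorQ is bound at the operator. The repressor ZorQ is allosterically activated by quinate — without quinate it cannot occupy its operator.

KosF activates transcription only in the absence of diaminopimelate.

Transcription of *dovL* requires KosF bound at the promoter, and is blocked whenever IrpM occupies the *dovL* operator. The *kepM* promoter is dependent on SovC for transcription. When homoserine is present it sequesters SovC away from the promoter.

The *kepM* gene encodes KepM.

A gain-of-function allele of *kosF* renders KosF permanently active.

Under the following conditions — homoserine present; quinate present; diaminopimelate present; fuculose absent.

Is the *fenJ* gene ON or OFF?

ON

KosF is constitutively active in this strain.
Fuculose is absent, so IrpM is active.
With repressor IrpM bound, *dovL* is not transcribed.
So DovL is not produced.
Homoserine is present, so SovC is inactive.
Required activator SovC is absent, so *kepM* is not transcribed.
So KepM is not produced.
With no repressor bound, *fenJ* is transcribed.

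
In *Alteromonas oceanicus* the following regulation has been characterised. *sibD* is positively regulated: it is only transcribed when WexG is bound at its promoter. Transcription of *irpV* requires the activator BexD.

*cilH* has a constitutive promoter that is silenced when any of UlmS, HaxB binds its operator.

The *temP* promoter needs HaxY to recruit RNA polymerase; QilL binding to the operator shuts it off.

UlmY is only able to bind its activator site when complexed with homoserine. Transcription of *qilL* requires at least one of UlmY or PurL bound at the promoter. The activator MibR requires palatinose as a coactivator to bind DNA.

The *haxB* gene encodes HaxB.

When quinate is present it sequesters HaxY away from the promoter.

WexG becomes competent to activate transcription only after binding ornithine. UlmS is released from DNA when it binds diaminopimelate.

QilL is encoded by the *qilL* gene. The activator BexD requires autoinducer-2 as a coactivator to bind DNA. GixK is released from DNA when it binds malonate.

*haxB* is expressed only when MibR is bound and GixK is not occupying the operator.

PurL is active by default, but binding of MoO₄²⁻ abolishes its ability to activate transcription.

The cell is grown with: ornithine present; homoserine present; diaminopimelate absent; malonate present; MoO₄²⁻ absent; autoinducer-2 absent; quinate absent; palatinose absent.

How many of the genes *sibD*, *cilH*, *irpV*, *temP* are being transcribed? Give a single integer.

1

Ornithine is present, so WexG is active.
No repressor is bound and WexG is active, so *sibD* is transcribed.
→ *sibD* is ON.
Diaminopimelate is absent, so UlmS is active.
Malonate is present, so GixK is inactive.
Palatinose is absent, so MibR is inactive.
Required activator MibR is absent, so *haxB* is not transcribed.
So HaxB is not produced.
With repressor UlmS bound, *cilH* is not transcribed.
→ *cilH* is OFF.
Autoinducer-2 is absent, so BexD is inactive.
Required activator BexD is absent, so *irpV* is not transcribed.
→ *irpV* is OFF.
Homoserine is present, so UlmY is active.
MoO₄²⁻ is absent, so PurL is active.
Activator UlmY is present, so *qilL* is transcribed.
So QilL is produced and active.
Quinate is absent, so HaxY is active.
With repressor QilL bound, *temP* is not transcribed.
→ *temP* is OFF.
1 of the 4 genes is transcribed.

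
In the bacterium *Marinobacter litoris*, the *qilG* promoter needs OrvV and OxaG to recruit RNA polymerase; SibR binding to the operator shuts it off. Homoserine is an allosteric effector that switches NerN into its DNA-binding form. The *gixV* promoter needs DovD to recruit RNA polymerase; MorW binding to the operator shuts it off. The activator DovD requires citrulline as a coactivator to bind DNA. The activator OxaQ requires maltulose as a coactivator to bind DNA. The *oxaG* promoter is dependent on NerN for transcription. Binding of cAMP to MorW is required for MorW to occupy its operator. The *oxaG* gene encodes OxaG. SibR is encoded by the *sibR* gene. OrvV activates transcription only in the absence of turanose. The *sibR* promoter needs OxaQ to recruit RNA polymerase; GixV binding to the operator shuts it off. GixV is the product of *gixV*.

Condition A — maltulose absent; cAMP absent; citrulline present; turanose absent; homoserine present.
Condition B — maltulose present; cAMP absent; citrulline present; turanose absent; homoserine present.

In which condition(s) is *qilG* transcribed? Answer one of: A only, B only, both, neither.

both

Condition A:
Maltulose is absent, so OxaQ is inactive.
cAMP is absent, so MorW is inactive.
Citrulline is present, so DovD is active.
No repressor is bound and DovD is active, so *gixV* is transcribed.
So GixV is produced and active.
With repressor GixV bound, *sibR* is not transcribed.
So SibR is not produced.
Turanose is absent, so OrvV is active.
Homoserine is present, so NerN is active.
No repressor is bound and NerN is active, so *oxaG* is transcribed.
So OxaG is produced and active.
No repressor is bound and OrvV and OxaG are active, so *qilG* is transcribed.
→ *qilG* is ON in A.
Condition B:
Maltulose is present, so OxaQ is active.
cAMP is absent, so MorW is inactive.
Citrulline is present, so DovD is active.
No repressor is bound and DovD is active, so *gixV* is transcribed.
So GixV is produced and active.
With repressor GixV bound, *sibR* is not transcribed.
So SibR is not produced.
Turanose is absent, so OrvV is active.
Homoserine is present, so NerN is active.
No repressor is bound and NerN is active, so *oxaG* is transcribed.
So OxaG is produced and active.
No repressor is bound and OrvV and OxaG are active, so *qilG* is transcribed.
→ *qilG* is ON in B.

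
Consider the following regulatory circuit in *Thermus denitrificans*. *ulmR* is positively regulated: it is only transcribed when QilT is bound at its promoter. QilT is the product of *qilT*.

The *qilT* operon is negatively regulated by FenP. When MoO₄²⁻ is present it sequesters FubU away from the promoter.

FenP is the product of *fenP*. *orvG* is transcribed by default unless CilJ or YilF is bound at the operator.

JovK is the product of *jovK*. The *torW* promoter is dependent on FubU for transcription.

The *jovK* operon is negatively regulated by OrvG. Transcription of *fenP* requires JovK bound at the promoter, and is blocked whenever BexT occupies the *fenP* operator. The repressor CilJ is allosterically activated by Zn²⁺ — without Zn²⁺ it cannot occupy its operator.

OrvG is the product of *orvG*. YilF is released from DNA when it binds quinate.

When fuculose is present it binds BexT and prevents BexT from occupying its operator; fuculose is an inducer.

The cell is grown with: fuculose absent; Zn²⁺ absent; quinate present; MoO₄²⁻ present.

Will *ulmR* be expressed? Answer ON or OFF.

Zn²⁺ is absent, so CilJ is inactive.
Quinate is present, so YilF is inactive.
With no repressor bound, *orvG* is transcribed.
So OrvG is produced and active.
With repressor OrvG bound, *jovK* is not transcribed.
So JovK is not produced.
Fuculose is absent, so BexT is active.
With repressor BexT bound, *fenP* is not transcribed.
So FenP is not produced.
With no repressor bound, *qilT* is transcribed.
So QilT is produced and active.
No repressor is bound and QilT is active, so *ulmR* is transcribed.

ON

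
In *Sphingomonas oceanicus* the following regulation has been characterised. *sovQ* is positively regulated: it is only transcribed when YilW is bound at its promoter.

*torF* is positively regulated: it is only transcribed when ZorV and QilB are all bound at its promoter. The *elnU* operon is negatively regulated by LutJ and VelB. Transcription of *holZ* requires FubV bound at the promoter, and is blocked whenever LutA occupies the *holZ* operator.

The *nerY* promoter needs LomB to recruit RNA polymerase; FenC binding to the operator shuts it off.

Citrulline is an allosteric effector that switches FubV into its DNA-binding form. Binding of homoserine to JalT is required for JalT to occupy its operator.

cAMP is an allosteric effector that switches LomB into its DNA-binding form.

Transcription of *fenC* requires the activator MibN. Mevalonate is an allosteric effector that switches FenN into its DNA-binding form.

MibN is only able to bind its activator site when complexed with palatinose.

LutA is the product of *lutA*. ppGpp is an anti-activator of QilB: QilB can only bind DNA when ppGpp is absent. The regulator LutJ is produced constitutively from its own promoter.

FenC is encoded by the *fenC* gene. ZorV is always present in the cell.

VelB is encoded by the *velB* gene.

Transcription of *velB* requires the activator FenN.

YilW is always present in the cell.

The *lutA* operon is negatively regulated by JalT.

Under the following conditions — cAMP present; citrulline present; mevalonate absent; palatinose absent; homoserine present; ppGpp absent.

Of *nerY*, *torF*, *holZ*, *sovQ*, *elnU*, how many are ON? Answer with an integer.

cAMP is present, so LomB is active.
Palatinose is absent, so MibN is inactive.
Required activator MibN is absent, so *fenC* is not transcribed.
So FenC is not produced.
No repressor is bound and LomB is active, so *nerY* is transcribed.
→ *nerY* is ON.
ZorV is produced constitutively and is active.
ppGpp is absent, so QilB is active.
No repressor is bound and ZorV and QilB are active, so *torF* is transcribed.
→ *torF* is ON.
Citrulline is present, so FubV is active.
Homoserine is present, so JalT is active.
With repressor JalT bound, *lutA* is not transcribed.
So LutA is not produced.
No repressor is bound and FubV is active, so *holZ* is transcribed.
→ *holZ* is ON.
YilW is produced constitutively and is active.
No repressor is bound and YilW is active, so *sovQ* is transcribed.
→ *sovQ* is ON.
LutJ is produced constitutively and is active.
Mevalonate is absent, so FenN is inactive.
Required activator FenN is absent, so *velB* is not transcribed.
So VelB is not produced.
With repressor LutJ bound, *elnU* is not transcribed.
→ *elnU* is OFF.
4 of the 5 genes are transcribed.

4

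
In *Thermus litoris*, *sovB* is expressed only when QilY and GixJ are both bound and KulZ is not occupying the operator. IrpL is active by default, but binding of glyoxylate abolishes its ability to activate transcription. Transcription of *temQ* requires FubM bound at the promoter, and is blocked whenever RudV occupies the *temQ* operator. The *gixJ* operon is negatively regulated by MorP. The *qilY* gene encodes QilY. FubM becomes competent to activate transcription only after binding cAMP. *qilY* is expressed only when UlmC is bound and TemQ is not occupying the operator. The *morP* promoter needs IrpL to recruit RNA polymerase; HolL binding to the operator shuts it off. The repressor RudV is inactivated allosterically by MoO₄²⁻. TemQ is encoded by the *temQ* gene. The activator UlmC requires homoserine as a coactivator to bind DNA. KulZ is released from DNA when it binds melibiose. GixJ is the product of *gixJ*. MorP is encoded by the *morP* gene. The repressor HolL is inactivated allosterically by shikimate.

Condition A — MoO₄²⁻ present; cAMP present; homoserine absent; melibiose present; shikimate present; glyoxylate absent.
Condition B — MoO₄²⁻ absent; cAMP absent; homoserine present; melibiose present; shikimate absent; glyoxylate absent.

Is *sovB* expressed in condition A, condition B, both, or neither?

B only

Condition A:
MoO₄²⁻ is present, so RudV is inactive.
cAMP is present, so FubM is active.
No repressor is bound and FubM is active, so *temQ* is transcribed.
So TemQ is produced and active.
Homoserine is absent, so UlmC is inactive.
With repressor TemQ bound, *qilY* is not transcribed.
So QilY is not produced.
Melibiose is present, so KulZ is inactive.
Shikimate is present, so HolL is inactive.
Glyoxylate is absent, so IrpL is active.
No repressor is bound and IrpL is active, so *morP* is transcribed.
So MorP is produced and active.
With repressor MorP bound, *gixJ* is not transcribed.
So GixJ is not produced.
Required activator QilY is absent, so *sovB* is not transcribed.
→ *sovB* is OFF in A.
Condition B:
MoO₄²⁻ is absent, so RudV is active.
cAMP is absent, so FubM is inactive.
With repressor RudV bound, *temQ* is not transcribed.
So TemQ is not produced.
Homoserine is present, so UlmC is active.
No repressor is bound and UlmC is active, so *qilY* is transcribed.
So QilY is produced and active.
Melibiose is present, so KulZ is inactive.
Shikimate is absent, so HolL is active.
Glyoxylate is absent, so IrpL is active.
With repressor HolL bound, *morP* is not transcribed.
So MorP is not produced.
With no repressor bound, *gixJ* is transcribed.
So GixJ is produced and active.
No repressor is bound and QilY and GixJ are active, so *sovB* is transcribed.
→ *sovB* is ON in B.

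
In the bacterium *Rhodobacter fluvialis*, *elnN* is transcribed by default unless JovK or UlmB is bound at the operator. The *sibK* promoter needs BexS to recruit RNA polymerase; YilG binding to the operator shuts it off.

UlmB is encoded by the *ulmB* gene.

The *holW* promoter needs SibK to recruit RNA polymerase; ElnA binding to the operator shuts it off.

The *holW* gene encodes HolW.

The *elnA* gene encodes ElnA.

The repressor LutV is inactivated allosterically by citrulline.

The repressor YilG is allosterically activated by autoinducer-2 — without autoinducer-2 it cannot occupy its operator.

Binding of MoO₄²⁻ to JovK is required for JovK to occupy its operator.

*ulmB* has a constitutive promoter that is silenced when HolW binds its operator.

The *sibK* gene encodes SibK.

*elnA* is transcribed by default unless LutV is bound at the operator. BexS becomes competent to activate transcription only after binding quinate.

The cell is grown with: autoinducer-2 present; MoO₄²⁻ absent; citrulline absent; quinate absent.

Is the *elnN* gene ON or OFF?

OFF

MoO₄²⁻ is absent, so JovK is inactive.
Citrulline is absent, so LutV is active.
With repressor LutV bound, *elnA* is not transcribed.
So ElnA is not produced.
Quinate is absent, so BexS is inactive.
Autoinducer-2 is present, so YilG is active.
With repressor YilG bound, *sibK* is not transcribed.
So SibK is not produced.
Required activator SibK is absent, so *holW* is not transcribed.
So HolW is not produced.
With no repressor bound, *ulmB* is transcribed.
So UlmB is produced and active.
With repressor UlmB bound, *elnN* is not transcribed.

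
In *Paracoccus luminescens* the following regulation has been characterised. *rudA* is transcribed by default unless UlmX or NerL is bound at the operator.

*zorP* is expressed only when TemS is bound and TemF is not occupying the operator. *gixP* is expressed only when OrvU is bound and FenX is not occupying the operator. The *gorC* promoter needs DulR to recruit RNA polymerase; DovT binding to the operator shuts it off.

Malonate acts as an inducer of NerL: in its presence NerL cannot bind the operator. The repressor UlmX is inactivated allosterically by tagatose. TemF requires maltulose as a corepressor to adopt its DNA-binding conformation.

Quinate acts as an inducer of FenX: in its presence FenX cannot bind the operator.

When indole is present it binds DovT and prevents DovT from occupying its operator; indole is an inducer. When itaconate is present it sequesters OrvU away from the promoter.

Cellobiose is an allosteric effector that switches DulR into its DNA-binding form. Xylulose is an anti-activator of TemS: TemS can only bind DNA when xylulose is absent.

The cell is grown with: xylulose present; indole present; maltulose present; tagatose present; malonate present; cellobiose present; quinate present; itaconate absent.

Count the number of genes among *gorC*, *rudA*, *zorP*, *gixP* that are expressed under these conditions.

Cellobiose is present, so DulR is active.
Indole is present, so DovT is inactive.
No repressor is bound and DulR is active, so *gorC* is transcribed.
→ *gorC* is ON.
Tagatose is present, so UlmX is inactive.
Malonate is present, so NerL is inactive.
With no repressor bound, *rudA* is transcribed.
→ *rudA* is ON.
Xylulose is present, so TemS is inactive.
Maltulose is present, so TemF is active.
With repressor TemF bound, *zorP* is not transcribed.
→ *zorP* is OFF.
Itaconate is absent, so OrvU is active.
Quinate is present, so FenX is inactive.
No repressor is bound and OrvU is active, so *gixP* is transcribed.
→ *gixP* is ON.
3 of the 4 genes are transcribed.

3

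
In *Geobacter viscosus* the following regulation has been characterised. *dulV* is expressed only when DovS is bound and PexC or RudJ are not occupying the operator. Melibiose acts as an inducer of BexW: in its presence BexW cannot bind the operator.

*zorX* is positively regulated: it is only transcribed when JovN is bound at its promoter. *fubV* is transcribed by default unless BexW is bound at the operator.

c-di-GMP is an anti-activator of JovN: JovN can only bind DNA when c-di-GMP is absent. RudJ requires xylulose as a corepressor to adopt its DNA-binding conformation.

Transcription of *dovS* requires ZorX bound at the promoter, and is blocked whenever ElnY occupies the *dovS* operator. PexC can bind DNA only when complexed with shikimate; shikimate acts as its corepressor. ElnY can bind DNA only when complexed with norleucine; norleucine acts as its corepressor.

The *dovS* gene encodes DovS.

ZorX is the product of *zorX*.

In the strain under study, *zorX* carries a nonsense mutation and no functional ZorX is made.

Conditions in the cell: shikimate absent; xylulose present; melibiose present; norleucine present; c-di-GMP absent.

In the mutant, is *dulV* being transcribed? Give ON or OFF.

Norleucine is present, so ElnY is active.
ZorX is non-functional in this strain, so it has no effect.
With repressor ElnY bound, *dovS* is not transcribed.
So DovS is not produced.
Shikimate is absent, so PexC is inactive.
Xylulose is present, so RudJ is active.
With repressor RudJ bound, *dulV* is not transcribed.

OFF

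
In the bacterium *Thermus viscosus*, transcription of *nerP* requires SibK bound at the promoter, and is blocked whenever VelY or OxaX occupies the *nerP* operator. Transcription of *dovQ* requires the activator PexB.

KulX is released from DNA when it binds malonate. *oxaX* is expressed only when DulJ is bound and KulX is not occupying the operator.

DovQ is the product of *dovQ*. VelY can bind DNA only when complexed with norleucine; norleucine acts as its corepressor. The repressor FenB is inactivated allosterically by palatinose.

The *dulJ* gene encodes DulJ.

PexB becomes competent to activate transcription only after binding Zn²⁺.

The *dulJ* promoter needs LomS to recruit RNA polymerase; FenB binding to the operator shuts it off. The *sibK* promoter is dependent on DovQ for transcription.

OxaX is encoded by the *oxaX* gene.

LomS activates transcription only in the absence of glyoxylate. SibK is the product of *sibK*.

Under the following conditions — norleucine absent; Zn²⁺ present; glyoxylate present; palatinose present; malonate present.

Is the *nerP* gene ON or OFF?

Norleucine is absent, so VelY is inactive.
Zn²⁺ is present, so PexB is active.
No repressor is bound and PexB is active, so *dovQ* is transcribed.
So DovQ is produced and active.
No repressor is bound and DovQ is active, so *sibK* is transcribed.
So SibK is produced and active.
Palatinose is present, so FenB is inactive.
Glyoxylate is present, so LomS is inactive.
Required activator LomS is absent, so *dulJ* is not transcribed.
So DulJ is not produced.
Malonate is present, so KulX is inactive.
Required activator DulJ is absent, so *oxaX* is not transcribed.
So OxaX is not produced.
No repressor is bound and SibK is active, so *nerP* is transcribed.

ON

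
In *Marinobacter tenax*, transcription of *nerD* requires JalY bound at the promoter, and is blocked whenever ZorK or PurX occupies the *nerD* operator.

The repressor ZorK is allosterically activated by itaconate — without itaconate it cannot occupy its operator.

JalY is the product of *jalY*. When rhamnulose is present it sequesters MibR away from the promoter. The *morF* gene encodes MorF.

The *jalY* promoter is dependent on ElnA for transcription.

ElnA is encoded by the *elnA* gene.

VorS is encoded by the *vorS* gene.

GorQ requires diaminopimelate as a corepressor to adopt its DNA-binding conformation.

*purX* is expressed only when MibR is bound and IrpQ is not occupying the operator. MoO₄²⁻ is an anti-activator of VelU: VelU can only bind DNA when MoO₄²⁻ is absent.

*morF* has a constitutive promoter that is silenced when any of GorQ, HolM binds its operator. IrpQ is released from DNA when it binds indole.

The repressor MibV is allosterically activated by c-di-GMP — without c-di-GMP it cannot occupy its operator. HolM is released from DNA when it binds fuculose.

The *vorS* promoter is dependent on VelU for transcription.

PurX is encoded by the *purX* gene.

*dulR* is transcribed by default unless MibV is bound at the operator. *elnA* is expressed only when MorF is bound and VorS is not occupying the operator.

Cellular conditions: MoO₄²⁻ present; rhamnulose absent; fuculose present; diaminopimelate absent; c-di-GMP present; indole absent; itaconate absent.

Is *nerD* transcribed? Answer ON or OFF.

ON

Itaconate is absent, so ZorK is inactive.
Diaminopimelate is absent, so GorQ is inactive.
Fuculose is present, so HolM is inactive.
With no repressor bound, *morF* is transcribed.
So MorF is produced and active.
MoO₄²⁻ is present, so VelU is inactive.
Required activator VelU is absent, so *vorS* is not transcribed.
So VorS is not produced.
No repressor is bound and MorF is active, so *elnA* is transcribed.
So ElnA is produced and active.
No repressor is bound and ElnA is active, so *jalY* is transcribed.
So JalY is produced and active.
Rhamnulose is absent, so MibR is active.
Indole is absent, so IrpQ is active.
With repressor IrpQ bound, *purX* is not transcribed.
So PurX is not produced.
No repressor is bound and JalY is active, so *nerD* is transcribed.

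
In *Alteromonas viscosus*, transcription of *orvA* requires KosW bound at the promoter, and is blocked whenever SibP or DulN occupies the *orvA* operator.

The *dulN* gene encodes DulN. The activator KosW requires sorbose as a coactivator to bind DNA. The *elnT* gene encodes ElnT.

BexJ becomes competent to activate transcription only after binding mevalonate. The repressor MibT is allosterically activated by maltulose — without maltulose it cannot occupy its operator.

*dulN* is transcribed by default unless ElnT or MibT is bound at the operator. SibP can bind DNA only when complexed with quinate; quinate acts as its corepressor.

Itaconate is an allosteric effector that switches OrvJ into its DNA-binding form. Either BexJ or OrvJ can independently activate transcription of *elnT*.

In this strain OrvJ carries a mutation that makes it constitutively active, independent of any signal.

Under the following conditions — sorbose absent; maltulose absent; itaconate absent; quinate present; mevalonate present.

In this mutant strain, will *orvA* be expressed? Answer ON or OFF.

OFF

Sorbose is absent, so KosW is inactive.
Quinate is present, so SibP is active.
Mevalonate is present, so BexJ is active.
OrvJ is constitutively active in this strain.
Activator BexJ is present, so *elnT* is transcribed.
So ElnT is produced and active.
Maltulose is absent, so MibT is inactive.
With repressor ElnT bound, *dulN* is not transcribed.
So DulN is not produced.
With repressor SibP bound, *orvA* is not transcribed.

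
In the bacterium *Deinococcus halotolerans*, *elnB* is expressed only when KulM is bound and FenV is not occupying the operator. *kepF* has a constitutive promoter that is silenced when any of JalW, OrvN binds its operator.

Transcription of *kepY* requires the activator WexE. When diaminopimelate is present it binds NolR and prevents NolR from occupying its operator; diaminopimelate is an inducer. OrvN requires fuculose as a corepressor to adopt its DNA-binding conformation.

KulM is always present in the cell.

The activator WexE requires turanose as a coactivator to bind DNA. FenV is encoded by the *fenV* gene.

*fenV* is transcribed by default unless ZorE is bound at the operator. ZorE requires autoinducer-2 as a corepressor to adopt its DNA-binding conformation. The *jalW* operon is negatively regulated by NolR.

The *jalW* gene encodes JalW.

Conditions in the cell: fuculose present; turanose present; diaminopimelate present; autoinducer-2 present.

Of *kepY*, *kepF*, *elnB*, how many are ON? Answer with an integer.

2

Turanose is present, so WexE is active.
No repressor is bound and WexE is active, so *kepY* is transcribed.
→ *kepY* is ON.
Diaminopimelate is present, so NolR is inactive.
With no repressor bound, *jalW* is transcribed.
So JalW is produced and active.
Fuculose is present, so OrvN is active.
With repressor JalW bound, *kepF* is not transcribed.
→ *kepF* is OFF.
KulM is produced constitutively and is active.
Autoinducer-2 is present, so ZorE is active.
With repressor ZorE bound, *fenV* is not transcribed.
So FenV is not produced.
No repressor is bound and KulM is active, so *elnB* is transcribed.
→ *elnB* is ON.
2 of the 3 genes are transcribed.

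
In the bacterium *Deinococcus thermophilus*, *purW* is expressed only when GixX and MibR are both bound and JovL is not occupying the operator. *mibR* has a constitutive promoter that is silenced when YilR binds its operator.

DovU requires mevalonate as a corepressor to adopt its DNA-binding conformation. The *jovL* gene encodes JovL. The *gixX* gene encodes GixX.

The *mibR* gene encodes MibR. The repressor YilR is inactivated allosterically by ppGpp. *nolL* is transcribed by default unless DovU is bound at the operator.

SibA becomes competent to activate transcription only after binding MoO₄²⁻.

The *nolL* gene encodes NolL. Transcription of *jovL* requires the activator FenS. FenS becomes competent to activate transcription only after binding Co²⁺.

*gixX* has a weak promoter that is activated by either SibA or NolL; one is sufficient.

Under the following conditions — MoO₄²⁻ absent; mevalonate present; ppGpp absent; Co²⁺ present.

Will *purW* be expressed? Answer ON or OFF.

Co²⁺ is present, so FenS is active.
No repressor is bound and FenS is active, so *jovL* is transcribed.
So JovL is produced and active.
MoO₄²⁻ is absent, so SibA is inactive.
Mevalonate is present, so DovU is active.
With repressor DovU bound, *nolL* is not transcribed.
So NolL is not produced.
No activator is available at the *gixX* promoter, so *gixX* is not transcribed.
So GixX is not produced.
ppGpp is absent, so YilR is active.
With repressor YilR bound, *mibR* is not transcribed.
So MibR is not produced.
With repressor JovL bound, *purW* is not transcribed.

OFF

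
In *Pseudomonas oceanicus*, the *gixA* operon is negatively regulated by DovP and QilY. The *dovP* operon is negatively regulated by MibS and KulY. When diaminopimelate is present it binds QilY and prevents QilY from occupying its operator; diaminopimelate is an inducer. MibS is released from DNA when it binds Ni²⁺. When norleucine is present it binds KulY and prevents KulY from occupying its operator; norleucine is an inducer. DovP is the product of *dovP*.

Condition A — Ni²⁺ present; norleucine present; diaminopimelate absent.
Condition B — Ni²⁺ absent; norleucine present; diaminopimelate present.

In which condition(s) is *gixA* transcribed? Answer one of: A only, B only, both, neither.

Condition A:
Ni²⁺ is present, so MibS is inactive.
Norleucine is present, so KulY is inactive.
With no repressor bound, *dovP* is transcribed.
So DovP is produced and active.
Diaminopimelate is absent, so QilY is active.
With repressor DovP bound, *gixA* is not transcribed.
→ *gixA* is OFF in A.
Condition B:
Ni²⁺ is absent, so MibS is active.
Norleucine is present, so KulY is inactive.
With repressor MibS bound, *dovP* is not transcribed.
So DovP is not produced.
Diaminopimelate is present, so QilY is inactive.
With no repressor bound, *gixA* is transcribed.
→ *gixA* is ON in B.

B only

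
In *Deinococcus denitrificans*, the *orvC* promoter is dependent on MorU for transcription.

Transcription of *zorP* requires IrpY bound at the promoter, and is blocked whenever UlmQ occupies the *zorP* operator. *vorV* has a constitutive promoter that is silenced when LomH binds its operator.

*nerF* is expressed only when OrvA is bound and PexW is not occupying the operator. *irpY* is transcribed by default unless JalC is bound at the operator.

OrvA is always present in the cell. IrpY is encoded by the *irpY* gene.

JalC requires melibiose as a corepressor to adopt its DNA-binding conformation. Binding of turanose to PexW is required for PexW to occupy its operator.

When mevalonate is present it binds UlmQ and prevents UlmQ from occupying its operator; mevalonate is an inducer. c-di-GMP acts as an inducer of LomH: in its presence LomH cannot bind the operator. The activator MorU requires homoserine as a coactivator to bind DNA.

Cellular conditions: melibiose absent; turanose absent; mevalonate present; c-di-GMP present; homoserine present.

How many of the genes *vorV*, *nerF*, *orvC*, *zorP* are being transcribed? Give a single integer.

4

c-di-GMP is present, so LomH is inactive.
With no repressor bound, *vorV* is transcribed.
→ *vorV* is ON.
OrvA is produced constitutively and is active.
Turanose is absent, so PexW is inactive.
No repressor is bound and OrvA is active, so *nerF* is transcribed.
→ *nerF* is ON.
Homoserine is present, so MorU is active.
No repressor is bound and MorU is active, so *orvC* is transcribed.
→ *orvC* is ON.
Mevalonate is present, so UlmQ is inactive.
Melibiose is absent, so JalC is inactive.
With no repressor bound, *irpY* is transcribed.
So IrpY is produced and active.
No repressor is bound and IrpY is active, so *zorP* is transcribed.
→ *zorP* is ON.
4 of the 4 genes are transcribed.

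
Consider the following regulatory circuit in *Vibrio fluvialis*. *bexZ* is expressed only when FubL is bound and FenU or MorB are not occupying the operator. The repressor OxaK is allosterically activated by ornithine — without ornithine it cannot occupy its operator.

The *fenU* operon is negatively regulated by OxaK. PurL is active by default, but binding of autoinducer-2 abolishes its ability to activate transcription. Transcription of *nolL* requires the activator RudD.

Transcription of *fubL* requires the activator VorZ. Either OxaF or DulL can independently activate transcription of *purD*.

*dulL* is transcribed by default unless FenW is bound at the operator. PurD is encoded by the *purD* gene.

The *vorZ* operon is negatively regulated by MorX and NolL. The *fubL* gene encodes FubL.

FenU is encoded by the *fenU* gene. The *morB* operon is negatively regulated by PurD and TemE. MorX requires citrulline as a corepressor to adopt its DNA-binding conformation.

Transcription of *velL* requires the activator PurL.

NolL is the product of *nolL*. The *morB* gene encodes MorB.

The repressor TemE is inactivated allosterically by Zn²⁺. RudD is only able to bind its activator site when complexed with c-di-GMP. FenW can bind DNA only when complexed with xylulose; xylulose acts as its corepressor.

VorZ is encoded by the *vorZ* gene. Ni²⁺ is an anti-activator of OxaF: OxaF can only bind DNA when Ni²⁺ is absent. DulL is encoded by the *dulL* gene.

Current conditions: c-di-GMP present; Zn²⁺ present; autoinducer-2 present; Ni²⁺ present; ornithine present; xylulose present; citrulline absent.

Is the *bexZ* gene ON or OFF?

OFF

Ornithine is present, so OxaK is active.
With repressor OxaK bound, *fenU* is not transcribed.
So FenU is not produced.
Citrulline is absent, so MorX is inactive.
c-di-GMP is present, so RudD is active.
No repressor is bound and RudD is active, so *nolL* is transcribed.
So NolL is produced and active.
With repressor NolL bound, *vorZ* is not transcribed.
So VorZ is not produced.
Required activator VorZ is absent, so *fubL* is not transcribed.
So FubL is not produced.
Ni²⁺ is present, so OxaF is inactive.
Xylulose is present, so FenW is active.
With repressor FenW bound, *dulL* is not transcribed.
So DulL is not produced.
No activator is available at the *purD* promoter, so *purD* is not transcribed.
So PurD is not produced.
Zn²⁺ is present, so TemE is inactive.
With no repressor bound, *morB* is transcribed.
So MorB is produced and active.
With repressor MorB bound, *bexZ* is not transcribed.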